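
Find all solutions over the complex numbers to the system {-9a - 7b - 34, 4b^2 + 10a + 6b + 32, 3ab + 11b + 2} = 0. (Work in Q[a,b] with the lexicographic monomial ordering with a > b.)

{(-3, -1)}

Compute a lex Gröbner basis by Buchberger's algorithm.
f_1 = -9a - 7b - 34, LT = a.
f_2 = 10a + 4b^2 + 6b + 32, LT = a.
f_3 = 3ab + 11b + 2, LT = ab.

S(f_1,f_2): lcm = a. S = -2/5b^2 + 8/45b + 26/45.
  reduce S modulo (f_1, f_2, f_3):
  remainder -2/5b^2 + 8/45b + 26/45 ≠ 0; add h_4 = -2/5b^2 + 8/45b + 26/45 to the basis.

S(f_1,f_3): lcm = ab. S = 7/9b^2 + 1/9b - 2/3.
  reduce S modulo (f_1, f_2, f_3, h_4):
  remainder 37/81b + 37/81 ≠ 0; add h_5 = 37/81b + 37/81 to the basis.

The other S-polynomials (S(f_2,f_3), S(f_1,h_4), S(f_2,h_4), S(f_3,h_4), S(f_1,h_5), S(f_2,h_5), S(f_3,h_5), S(h_4,h_5)) all reduce to 0 modulo the current basis, so we have a Gröbner basis.
Inter-reduce: drop elements whose leading term is divisible by another's, tail-reduce, and make monic.
Reduced Gröbner basis: {a + 3, b + 1}.

Since the basis is lex-ordered, b + 1 is univariate in b. Its roots are {-1}. Back-substituting each root into the other basis elements fixes the other coordinates.
  b = -1: the earlier basis element becomes a + 3 = 0, giving a = -3 — point (-3, -1).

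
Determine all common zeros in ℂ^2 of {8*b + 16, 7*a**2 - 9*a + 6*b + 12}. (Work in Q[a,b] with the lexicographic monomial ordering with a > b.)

Compute a lex Gröbner basis by Buchberger's algorithm.
f_1 = 8*b + 16, LT = b.
f_2 = 7*a**2 - 9*a + 6*b + 12, LT = a**2.

S(f_1,f_2): leading monomials are coprime, so the S-polynomial reduces to 0 (Buchberger's first criterion).
Every S-polynomial of the final basis reduces to 0, so we have a Gröbner basis.
Inter-reduce: drop elements whose leading term is divisible by another's, tail-reduce, and make monic.
Reduced Gröbner basis: {a**2 - 9/7*a, b + 2}.

From the last basis element, b + 2 = 0, so b takes values in {-2}. Each choice, substituted upward through the basis, yields the corresponding point(s) of the solution set.
  b = -2: the earlier basis element becomes a**2 - 9/7*a = 0, giving a = 0, 9/7 — points (0, -2), (9/7, -2).

{(0, -2), (9/7, -2)}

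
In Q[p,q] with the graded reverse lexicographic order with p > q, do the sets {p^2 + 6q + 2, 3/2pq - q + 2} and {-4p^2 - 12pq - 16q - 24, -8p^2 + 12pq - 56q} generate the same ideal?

Since reduced Gröbner bases are canonical representatives of ideals under a given ordering, it suffices to compute and compare them.
Buchberger on the first generating set:
f_1 = p^2 + 6q + 2, LT = p^2.
f_2 = 3/2pq - q + 2, LT = pq.

S(f_1,f_2): lcm = p^2q. S = 2/3pq + 6q^2 - 4/3p + 2q.
  leading term pq: subtract (4/9)·f_2 from 2/3pq + 6q^2 - 4/3p + 2q → 6q^2 - 4/3p + 22/9q - 8/9
  leading term q^2: no divisor's leading term divides it; move 6q^2 to the remainder.
  leading term p: no divisor's leading term divides it; move -4/3p to the remainder.
  leading term q: no divisor's leading term divides it; move 22/9q to the remainder.
  leading term 1: no divisor's leading term divides it; move -8/9 to the remainder.
  remainder 6q^2 - 4/3p + 22/9q - 8/9 ≠ 0; add g_3 = 6q^2 - 4/3p + 22/9q - 8/9 to the basis.

The other S-polynomials (S(f_1,g_3), S(f_2,g_3)) all reduce to 0 modulo the current basis, so we have a Gröbner basis.
Inter-reduce: drop elements whose leading term is divisible by another's, tail-reduce, and make monic.
Reduced Gröbner basis: {p^2 + 6q + 2, pq - 2/3q + 4/3, q^2 - 2/9p + 11/27q - 4/27}.

Buchberger on the second generating set:
h_1 = -4p^2 - 12pq - 16q - 24, LT = p^2.
h_2 = -8p^2 + 12pq - 56q, LT = p^2.

S(h_1,h_2): lcm = p^2. S = 9/2pq - 3q + 6.
  leading term pq: no divisor's leading term divides it; move 9/2pq to the remainder.
  leading term q: no divisor's leading term divides it; move -3q to the remainder.
  leading term 1: no divisor's leading term divides it; move 6 to the remainder.
  remainder 9/2pq - 3q + 6 ≠ 0; add k_3 = 9/2pq - 3q + 6 to the basis.

S(h_1,k_3): lcm = p^2q. S = 3pq^2 + 2/3pq + 4q^2 - 4/3p + 6q.
  leading term pq^2: subtract (2/3q)·k_3 from 3pq^2 + 2/3pq + 4q^2 - 4/3p + 6q → 2/3pq + 6q^2 - 4/3p + 2q
  leading term pq: subtract (4/27)·k_3 from 2/3pq + 6q^2 - 4/3p + 2q → 6q^2 - 4/3p + 22/9q - 8/9
  leading term q^2: no divisor's leading term divides it; move 6q^2 to the remainder.
  leading term p: no divisor's leading term divides it; move -4/3p to the remainder.
  leading term q: no divisor's leading term divides it; move 22/9q to the remainder.
  leading term 1: no divisor's leading term divides it; move -8/9 to the remainder.
  remainder 6q^2 - 4/3p + 22/9q - 8/9 ≠ 0; add k_4 = 6q^2 - 4/3p + 22/9q - 8/9 to the basis.

The other S-polynomials (S(h_2,k_3), S(h_1,k_4), S(h_2,k_4), S(k_3,k_4)) all reduce to 0 modulo the current basis, so we have a Gröbner basis.
Inter-reduce: drop elements whose leading term is divisible by another's, tail-reduce, and make monic.
Reduced Gröbner basis: {p^2 + 6q + 2, pq - 2/3q + 4/3, q^2 - 2/9p + 11/27q - 4/27}.

These coincide, so the ideals are equal.

Yes, the ideals are equal.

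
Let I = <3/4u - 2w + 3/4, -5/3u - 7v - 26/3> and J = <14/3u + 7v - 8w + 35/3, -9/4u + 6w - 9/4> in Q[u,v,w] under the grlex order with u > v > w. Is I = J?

Yes, the ideals are equal.

Since reduced Gröbner bases are canonical representatives of ideals under a given ordering, it suffices to compute and compare them.
Buchberger on the first generating set:
f_1 = 3/4u - 2w + 3/4, LT = u.
f_2 = -5/3u - 7v - 26/3, LT = u.

S(f_1,f_2): lcm = u. S = -21/5v - 8/3w - 21/5.
  reduce S modulo (f_1, f_2):
  remainder -21/5v - 8/3w - 21/5 ≠ 0; add g_3 = -21/5v - 8/3w - 21/5 to the basis.

The other S-polynomials (S(f_1,g_3), S(f_2,g_3)) all reduce to 0 modulo the current basis, so we have a Gröbner basis.
Inter-reduce: drop elements whose leading term is divisible by another's, tail-reduce, and make monic.
Reduced Gröbner basis: {u - 8/3w + 1, v + 40/63w + 1}.

Buchberger on the second generating set:
h_1 = 14/3u + 7v - 8w + 35/3, LT = u.
h_2 = -9/4u + 6w - 9/4, LT = u.

S(h_1,h_2): lcm = u. S = 3/2v + 20/21w + 3/2.
  reduce S modulo (h_1, h_2):
  remainder 3/2v + 20/21w + 3/2 ≠ 0; add k_3 = 3/2v + 20/21w + 3/2 to the basis.

The other S-polynomials (S(h_1,k_3), S(h_2,k_3)) all reduce to 0 modulo the current basis, so we have a Gröbner basis.
Inter-reduce: drop elements whose leading term is divisible by another's, tail-reduce, and make monic.
Reduced Gröbner basis: {u - 8/3w + 1, v + 40/63w + 1}.

Same reduced basis, so the two generating sets span the same ideal.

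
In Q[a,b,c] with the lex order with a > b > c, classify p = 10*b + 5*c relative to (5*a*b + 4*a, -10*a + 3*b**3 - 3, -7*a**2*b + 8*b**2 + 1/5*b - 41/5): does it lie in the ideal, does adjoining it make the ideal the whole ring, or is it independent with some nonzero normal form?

First compute the reduced Gröbner basis of I by Buchberger's algorithm.
f_1 = 5*a*b + 4*a, LT = a*b.
f_2 = -10*a + 3*b**3 - 3, LT = a.
f_3 = -7*a**2*b + 8*b**2 + 1/5*b - 41/5, LT = a**2*b.

S(f_1,f_2): lcm = a*b. S = 4/5*a + 3/10*b**4 - 3/10*b.
  reduce S modulo (f_1, f_2, f_3):
  remainder 3/10*b**4 + 6/25*b**3 - 3/10*b - 6/25 ≠ 0; add h_4 = 3/10*b**4 + 6/25*b**3 - 3/10*b - 6/25 to the basis.

S(f_1,f_3): lcm = a**2*b. S = 4/5*a**2 + 8/7*b**2 + 1/35*b - 41/35.
  reduce S modulo (f_1, f_2, f_3, h_4):
  remainder -1701/15625*b**3 + 8/7*b**2 + 1/35*b - 116218/109375 ≠ 0; add h_5 = -1701/15625*b**3 + 8/7*b**2 + 1/35*b - 116218/109375 to the basis.

S(f_3,h_4): lcm = a**2*b**4. S = -4/5*a**2*b**3 + a**2*b + 4/5*a**2 - 8/7*b**5 - 1/35*b**4 + 41/35*b**3.
  reduce S modulo (f_1, f_2, f_3, h_4, h_5):
  remainder 402736/128625*b**2 + 50342/643125*b - 2064022/643125 ≠ 0; add h_6 = 402736/128625*b**2 + 50342/643125*b - 2064022/643125 to the basis.

S(f_3,h_5): lcm = a**2*b**3. S = 125000/11907*a**2*b**2 + 3125/11907*a**2*b - 116218/11907*a**2 - 8/7*b**4 - 1/35*b**3 + 41/35*b**2.
  reduce S modulo (f_1, f_2, f_3, h_4, h_5, h_6):
  remainder -1641/1400*b + 1641/1400 ≠ 0; add h_7 = -1641/1400*b + 1641/1400 to the basis.

The other S-polynomials (S(f_2,f_3), S(f_1,h_4), S(f_2,h_4), S(f_1,h_5), S(f_2,h_5), S(h_4,h_5), S(f_1,h_6), S(f_2,h_6), S(f_3,h_6), S(h_4,h_6), S(h_5,h_6), S(f_1,h_7), S(f_2,h_7), S(f_3,h_7), S(h_4,h_7), S(h_5,h_7), S(h_6,h_7)) all reduce to 0 modulo the current basis, so we have a Gröbner basis.
Inter-reduce: drop elements whose leading term is divisible by another's, tail-reduce, and make monic.
Reduced Gröbner basis: {a, b - 1}.
Label its elements g_1 = a, g_2 = b - 1.

Reduce p = 10*b + 5*c modulo G:
  leading term b: subtract (10)·g_2 from 10*b + 5*c → 5*c + 10
  leading term c: no divisor's leading term divides it; move 5*c to the remainder.
  leading term 1: no divisor's leading term divides it; move 10 to the remainder.
  normal form = 5*c + 10.
The normal form is nonzero, so p ∉ I. Since p minus its normal form lies in I, I + (p) = I + (r) where r = 5*c + 10; decide whether this ideal is the whole ring.
Run Buchberger on G together with r (pairs among the g_i already reduce to 0 since G is a Gröbner basis):
g_1 = a, LT = a.
g_2 = b - 1, LT = b.
r = 5*c + 10, LT = c.

The S-polynomials (S(g_1,g_2), S(g_1,r), S(g_2,r)) all reduce to 0 modulo the current basis, so we have a Gröbner basis.
Inter-reduce: drop elements whose leading term is divisible by another's, tail-reduce, and make monic.
Reduced Gröbner basis: {a, b - 1, c + 2}.
The reduced Gröbner basis of I + (p) is {a, b - 1, c + 2} ≠ {1}, a proper ideal, so the enlarged system stays consistent: p is independent of I, with normal form 5*c + 10.

10*b + 5*c is independent of I; its normal form modulo I is 5*c + 10.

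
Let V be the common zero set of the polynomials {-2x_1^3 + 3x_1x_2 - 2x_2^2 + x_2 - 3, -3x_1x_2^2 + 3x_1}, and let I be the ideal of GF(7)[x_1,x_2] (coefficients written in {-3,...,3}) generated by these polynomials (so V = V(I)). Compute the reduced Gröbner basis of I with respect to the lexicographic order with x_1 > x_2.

Buchberger's algorithm terminates because the ascending chain of leading-term ideals stabilizes.

f_1 = -2x_1^3 + 3x_1x_2 - 2x_2^2 + x_2 - 3, LT = x_1^3.
f_2 = -3x_1x_2^2 + 3x_1, LT = x_1x_2^2.

S(f_1,f_2): lcm = x_1^3x_2^2. S = x_1^3 + 2x_1x_2^3 + x_2^4 + 3x_2^3 - 2x_2^2.
  reduce S modulo (f_1, f_2):
  remainder x_2^4 + 3x_2^3 - 3x_2^2 - 3x_2 + 2 ≠ 0; add g_3 = x_2^4 + 3x_2^3 - 3x_2^2 - 3x_2 + 2 to the basis.

The other S-polynomials (S(f_1,g_3), S(f_2,g_3)) all reduce to 0 modulo the current basis, so we have a Gröbner basis.

G = {x_1^3 + 2x_1x_2 + x_2^2 + 3x_2 - 2, x_1x_2^2 - x_1, x_2^4 + 3x_2^3 - 3x_2^2 - 3x_2 + 2}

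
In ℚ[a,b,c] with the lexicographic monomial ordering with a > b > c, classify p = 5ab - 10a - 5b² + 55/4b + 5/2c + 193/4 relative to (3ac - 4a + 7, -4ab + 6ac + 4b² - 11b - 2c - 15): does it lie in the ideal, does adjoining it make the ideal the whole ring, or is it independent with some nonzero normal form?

Adjoining 5ab - 10a - 5b² + 55/4b + 5/2c + 193/4 makes the ideal the whole ring: the system is inconsistent.

First compute the reduced Gröbner basis of I by Buchberger's algorithm.
f_1 = 3ac - 4a + 7, LT = ac.
f_2 = -4ab + 6ac + 4b² - 11b - 2c - 15, LT = ab.

S(f_1,f_2): lcm = abc. S = -4/3ab + 3/2ac² + b²c - 11/4bc + 7/3b - ½c² - 15/4c.
  leading term ab: subtract (⅓)·f_2 from -4/3ab + 3/2ac² + b²c - 11/4bc + 7/3b - ½c² - 15/4c → 3/2ac² - 2ac + b²c - 4/3b² - 11/4bc + 6b - ½c² - 37/12c + 5
  leading term ac²: subtract (½c)·f_1 from 3/2ac² - 2ac + b²c - 4/3b² - 11/4bc + 6b - ½c² - 37/12c + 5 → b²c - 4/3b² - 11/4bc + 6b - ½c² - 79/12c + 5
  leading term b²c: no divisor's leading term divides it; move b²c to the remainder.
  leading term b²: no divisor's leading term divides it; move -4/3b² to the remainder.
  leading term bc: no divisor's leading term divides it; move -11/4bc to the remainder.
  leading term b: no divisor's leading term divides it; move 6b to the remainder.
  leading term c²: no divisor's leading term divides it; move -½c² to the remainder.
  leading term c: no divisor's leading term divides it; move -79/12c to the remainder.
  leading term 1: no divisor's leading term divides it; move 5 to the remainder.
  remainder b²c - 4/3b² - 11/4bc + 6b - ½c² - 79/12c + 5 ≠ 0; add h_3 = b²c - 4/3b² - 11/4bc + 6b - ½c² - 79/12c + 5 to the basis.

The other S-polynomials (S(f_1,h_3), S(f_2,h_3)) all reduce to 0 modulo the current basis, so we have a Gröbner basis.
Inter-reduce: drop elements whose leading term is divisible by another's, tail-reduce, and make monic.
Reduced Gröbner basis: {ab - 2a - b² + 11/4b + ½c + 29/4, ac - 4/3a + 7/3, b²c - 4/3b² - 11/4bc + 6b - ½c² - 79/12c + 5}.
Label its elements g_1 = ab - 2a - b² + 11/4b + ½c + 29/4, g_2 = ac - 4/3a + 7/3, g_3 = b²c - 4/3b² - 11/4bc + 6b - ½c² - 79/12c + 5.

Reduce p = 5ab - 10a - 5b² + 55/4b + 5/2c + 193/4 modulo G:
  leading term ab: subtract (5)·g_1 from 5ab - 10a - 5b² + 55/4b + 5/2c + 193/4 → 12
  leading term 1: no divisor's leading term divides it; move 12 to the remainder.
  normal form = 12.
The normal form is nonzero, so p ∉ I. Since p minus its normal form lies in I, I + (p) = I + (r) where r = 12; decide whether this ideal is the whole ring.
Here r = 12 is a nonzero constant, hence a unit: 1 ∈ I + (p), the Gröbner basis of I + (p) is {1}, and the enlarged system has no common solution — adjoining p is inconsistent.

Ideal membership is decidable via reduction modulo a Gröbner basis.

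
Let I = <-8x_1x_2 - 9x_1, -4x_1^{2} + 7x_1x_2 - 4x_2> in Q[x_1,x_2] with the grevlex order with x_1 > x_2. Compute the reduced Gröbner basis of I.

f_1 = -8x_1x_2 - 9x_1, LT = x_1x_2.
f_2 = -4x_1^{2} + 7x_1x_2 - 4x_2, LT = x_1^{2}.

S(f_1,f_2): lcm = x_1^{2}x_2. S = \tfrac{7}{4}x_1x_2^{2} + \tfrac{9}{8}x_1^{2} - x_2^{2}.
  reduce S modulo (f_1, f_2):
  remainder -x_2^{2} - \tfrac{9}{8}x_2 ≠ 0; add g_3 = -x_2^{2} - \tfrac{9}{8}x_2 to the basis.

The other S-polynomials (S(f_1,g_3), S(f_2,g_3)) all reduce to 0 modulo the current basis, so we have a Gröbner basis.

G = {x_1^{2} + \tfrac{63}{32}x_1 + x_2, x_1x_2 + \tfrac{9}{8}x_1, x_2^{2} + \tfrac{9}{8}x_2}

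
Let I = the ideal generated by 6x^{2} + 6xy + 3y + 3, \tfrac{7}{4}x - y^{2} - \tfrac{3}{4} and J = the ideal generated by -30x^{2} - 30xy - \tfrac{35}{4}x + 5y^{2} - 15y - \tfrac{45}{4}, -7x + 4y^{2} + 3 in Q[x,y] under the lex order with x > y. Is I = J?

Yes, the ideals are equal.

For a fixed monomial order, each ideal has a unique reduced Gröbner basis; comparing bases decides equality.
Buchberger on the first generating set:
f_1 = 6x^{2} + 6xy + 3y + 3, LT = x^{2}.
f_2 = \tfrac{7}{4}x - y^{2} - \tfrac{3}{4}, LT = x.

S(f_1,f_2): lcm = x^{2}. S = \tfrac{4}{7}xy^{2} + xy + \tfrac{3}{7}x + \tfrac{1}{2}y + \tfrac{1}{2}.
  reduce S modulo (f_1, f_2):
  remainder \tfrac{16}{49}y^{4} + \tfrac{4}{7}y^{3} + \tfrac{24}{49}y^{2} + \tfrac{13}{14}y + \tfrac{67}{98} ≠ 0; add g_3 = \tfrac{16}{49}y^{4} + \tfrac{4}{7}y^{3} + \tfrac{24}{49}y^{2} + \tfrac{13}{14}y + \tfrac{67}{98} to the basis.

The other S-polynomials (S(f_1,g_3), S(f_2,g_3)) all reduce to 0 modulo the current basis, so we have a Gröbner basis.
Inter-reduce: drop elements whose leading term is divisible by another's, tail-reduce, and make monic.
Reduced Gröbner basis: {x - \tfrac{4}{7}y^{2} - \tfrac{3}{7}, y^{4} + \tfrac{7}{4}y^{3} + \tfrac{3}{2}y^{2} + \tfrac{91}{32}y + \tfrac{67}{32}}.

Buchberger on the second generating set:
h_1 = -30x^{2} - 30xy - \tfrac{35}{4}x + 5y^{2} - 15y - \tfrac{45}{4}, LT = x^{2}.
h_2 = -7x + 4y^{2} + 3, LT = x.

S(h_1,h_2): lcm = x^{2}. S = \tfrac{4}{7}xy^{2} + xy + \tfrac{121}{168}x - \tfrac{1}{6}y^{2} + \tfrac{1}{2}y + \tfrac{3}{8}.
  reduce S modulo (h_1, h_2):
  remainder \tfrac{16}{49}y^{4} + \tfrac{4}{7}y^{3} + \tfrac{24}{49}y^{2} + \tfrac{13}{14}y + \tfrac{67}{98} ≠ 0; add k_3 = \tfrac{16}{49}y^{4} + \tfrac{4}{7}y^{3} + \tfrac{24}{49}y^{2} + \tfrac{13}{14}y + \tfrac{67}{98} to the basis.

The other S-polynomials (S(h_1,k_3), S(h_2,k_3)) all reduce to 0 modulo the current basis, so we have a Gröbner basis.
Inter-reduce: drop elements whose leading term is divisible by another's, tail-reduce, and make monic.
Reduced Gröbner basis: {x - \tfrac{4}{7}y^{2} - \tfrac{3}{7}, y^{4} + \tfrac{7}{4}y^{3} + \tfrac{3}{2}y^{2} + \tfrac{91}{32}y + \tfrac{67}{32}}.

These coincide, so the ideals are equal.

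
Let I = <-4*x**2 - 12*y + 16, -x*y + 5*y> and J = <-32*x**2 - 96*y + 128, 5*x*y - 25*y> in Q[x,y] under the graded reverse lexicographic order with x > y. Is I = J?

Equality of ideals is decidable: compute both reduced Gröbner bases (unique for the ordering) and check whether they agree.
Buchberger on the first generating set:
f_1 = -4*x**2 - 12*y + 16, LT = x**2.
f_2 = -x*y + 5*y, LT = x*y.

S(f_1,f_2): lcm = x**2*y. S = 5*x*y + 3*y**2 - 4*y.
  leading term x*y: subtract (-5)·f_2 from 5*x*y + 3*y**2 - 4*y → 3*y**2 + 21*y
  leading term y**2: no divisor's leading term divides it; move 3*y**2 to the remainder.
  leading term y: no divisor's leading term divides it; move 21*y to the remainder.
  remainder 3*y**2 + 21*y ≠ 0; add g_3 = 3*y**2 + 21*y to the basis.

The other S-polynomials (S(f_1,g_3), S(f_2,g_3)) all reduce to 0 modulo the current basis, so we have a Gröbner basis.
Inter-reduce: drop elements whose leading term is divisible by another's, tail-reduce, and make monic.
Reduced Gröbner basis: {x**2 + 3*y - 4, x*y - 5*y, y**2 + 7*y}.

Buchberger on the second generating set:
h_1 = -32*x**2 - 96*y + 128, LT = x**2.
h_2 = 5*x*y - 25*y, LT = x*y.

S(h_1,h_2): lcm = x**2*y. S = 5*x*y + 3*y**2 - 4*y.
  leading term x*y: subtract (1)·h_2 from 5*x*y + 3*y**2 - 4*y → 3*y**2 + 21*y
  leading term y**2: no divisor's leading term divides it; move 3*y**2 to the remainder.
  leading term y: no divisor's leading term divides it; move 21*y to the remainder.
  remainder 3*y**2 + 21*y ≠ 0; add k_3 = 3*y**2 + 21*y to the basis.

The other S-polynomials (S(h_1,k_3), S(h_2,k_3)) all reduce to 0 modulo the current basis, so we have a Gröbner basis.
Inter-reduce: drop elements whose leading term is divisible by another's, tail-reduce, and make monic.
Reduced Gröbner basis: {x**2 + 3*y - 4, x*y - 5*y, y**2 + 7*y}.

Same reduced basis, so the two generating sets span the same ideal.

Yes, the ideals are equal.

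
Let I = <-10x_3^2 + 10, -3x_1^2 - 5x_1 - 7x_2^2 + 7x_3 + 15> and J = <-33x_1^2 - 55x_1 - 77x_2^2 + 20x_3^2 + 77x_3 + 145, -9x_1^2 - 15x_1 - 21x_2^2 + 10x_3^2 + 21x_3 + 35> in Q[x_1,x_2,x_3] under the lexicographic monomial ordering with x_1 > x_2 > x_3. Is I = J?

For a fixed monomial order, each ideal has a unique reduced Gröbner basis; comparing bases decides equality.
Buchberger on the first generating set:
f_1 = -10x_3^2 + 10, LT = x_3^2.
f_2 = -3x_1^2 - 5x_1 - 7x_2^2 + 7x_3 + 15, LT = x_1^2.

S(f_1,f_2): leading monomials are coprime, so the S-polynomial reduces to 0 (Buchberger's first criterion).
Every S-polynomial of the final basis reduces to 0, so we have a Gröbner basis.
Inter-reduce: drop elements whose leading term is divisible by another's, tail-reduce, and make monic.
Reduced Gröbner basis: {x_1^2 + 5/3x_1 + 7/3x_2^2 - 7/3x_3 - 5, x_3^2 - 1}.

Buchberger on the second generating set:
h_1 = -33x_1^2 - 55x_1 - 77x_2^2 + 20x_3^2 + 77x_3 + 145, LT = x_1^2.
h_2 = -9x_1^2 - 15x_1 - 21x_2^2 + 10x_3^2 + 21x_3 + 35, LT = x_1^2.

S(h_1,h_2): lcm = x_1^2. S = 50/99x_3^2 - 50/99.
  leading term x_3^2: no divisor's leading term divides it; move 50/99x_3^2 to the remainder.
  leading term 1: no divisor's leading term divides it; move -50/99 to the remainder.
  remainder 50/99x_3^2 - 50/99 ≠ 0; add k_3 = 50/99x_3^2 - 50/99 to the basis.

S(h_1,k_3): leading monomials are coprime, so the S-polynomial reduces to 0 (Buchberger's first criterion).
S(h_2,k_3): leading monomials are coprime, so the S-polynomial reduces to 0 (Buchberger's first criterion).
Every S-polynomial of the final basis reduces to 0, so we have a Gröbner basis.
Inter-reduce: drop elements whose leading term is divisible by another's, tail-reduce, and make monic.
Reduced Gröbner basis: {x_1^2 + 5/3x_1 + 7/3x_2^2 - 7/3x_3 - 5, x_3^2 - 1}.

The two bases agree; hence the ideals are identical.

Yes, the ideals are equal.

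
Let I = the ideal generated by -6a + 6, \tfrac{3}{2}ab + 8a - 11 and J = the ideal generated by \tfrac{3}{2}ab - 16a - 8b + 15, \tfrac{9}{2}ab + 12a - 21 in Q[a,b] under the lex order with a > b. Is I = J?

No, the ideals differ.

For a fixed monomial order, each ideal has a unique reduced Gröbner basis; comparing bases decides equality.
Buchberger on the first generating set:
f_1 = -6a + 6, LT = a.
f_2 = \tfrac{3}{2}ab + 8a - 11, LT = ab.

S(f_1,f_2): lcm = ab. S = -\tfrac{16}{3}a - b + \tfrac{22}{3}.
  leading term a: subtract (\tfrac{8}{9})·f_1 from -\tfrac{16}{3}a - b + \tfrac{22}{3} → -b + 2
  leading term b: no divisor's leading term divides it; move -b to the remainder.
  leading term 1: no divisor's leading term divides it; move 2 to the remainder.
  remainder -b + 2 ≠ 0; add g_3 = -b + 2 to the basis.

The other S-polynomials (S(f_1,g_3), S(f_2,g_3)) all reduce to 0 modulo the current basis, so we have a Gröbner basis.
Inter-reduce: drop elements whose leading term is divisible by another's, tail-reduce, and make monic.
Reduced Gröbner basis: {a - 1, b - 2}.

Buchberger on the second generating set:
h_1 = \tfrac{3}{2}ab - 16a - 8b + 15, LT = ab.
h_2 = \tfrac{9}{2}ab + 12a - 21, LT = ab.

S(h_1,h_2): lcm = ab. S = -\tfrac{40}{3}a - \tfrac{16}{3}b + \tfrac{44}{3}.
  leading term a: no divisor's leading term divides it; move -\tfrac{40}{3}a to the remainder.
  leading term b: no divisor's leading term divides it; move -\tfrac{16}{3}b to the remainder.
  leading term 1: no divisor's leading term divides it; move \tfrac{44}{3} to the remainder.
  remainder -\tfrac{40}{3}a - \tfrac{16}{3}b + \tfrac{44}{3} ≠ 0; add k_3 = -\tfrac{40}{3}a - \tfrac{16}{3}b + \tfrac{44}{3} to the basis.

S(h_1,k_3): lcm = ab. S = -\tfrac{32}{3}a - \tfrac{2}{5}b^{2} - \tfrac{127}{30}b + 10.
  leading term a: subtract (\tfrac{4}{5})·k_3 from -\tfrac{32}{3}a - \tfrac{2}{5}b^{2} - \tfrac{127}{30}b + 10 → -\tfrac{2}{5}b^{2} + \tfrac{1}{30}b - \tfrac{26}{15}
  leading term b^{2}: no divisor's leading term divides it; move -\tfrac{2}{5}b^{2} to the remainder.
  leading term b: no divisor's leading term divides it; move \tfrac{1}{30}b to the remainder.
  leading term 1: no divisor's leading term divides it; move -\tfrac{26}{15} to the remainder.
  remainder -\tfrac{2}{5}b^{2} + \tfrac{1}{30}b - \tfrac{26}{15} ≠ 0; add k_4 = -\tfrac{2}{5}b^{2} + \tfrac{1}{30}b - \tfrac{26}{15} to the basis.

The other S-polynomials (S(h_2,k_3), S(h_1,k_4), S(h_2,k_4), S(k_3,k_4)) all reduce to 0 modulo the current basis, so we have a Gröbner basis.
Inter-reduce: drop elements whose leading term is divisible by another's, tail-reduce, and make monic.
Reduced Gröbner basis: {a + \tfrac{2}{5}b - \tfrac{11}{10}, b^{2} - \tfrac{1}{12}b + \tfrac{13}{3}}.

The bases are distinct; the ideals are different.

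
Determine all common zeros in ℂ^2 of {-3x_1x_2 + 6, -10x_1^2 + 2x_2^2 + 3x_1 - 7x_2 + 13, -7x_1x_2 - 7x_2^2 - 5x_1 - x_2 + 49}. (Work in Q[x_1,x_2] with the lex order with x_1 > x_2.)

{(1, 2)}

Compute a lex Gröbner basis by Buchberger's algorithm.
f_1 = -3x_1x_2 + 6, LT = x_1x_2.
f_2 = -10x_1^2 + 3x_1 + 2x_2^2 - 7x_2 + 13, LT = x_1^2.
f_3 = -7x_1x_2 - 5x_1 - 7x_2^2 - x_2 + 49, LT = x_1x_2.

S(f_1,f_2): lcm = x_1^2x_2. S = 3/10x_1x_2 - 2x_1 + 1/5x_2^3 - 7/10x_2^2 + 13/10x_2.
  leading term x_1x_2: subtract (-1/10)·f_1 from 3/10x_1x_2 - 2x_1 + 1/5x_2^3 - 7/10x_2^2 + 13/10x_2 → -2x_1 + 1/5x_2^3 - 7/10x_2^2 + 13/10x_2 + 3/5
  leading term x_1: no divisor's leading term divides it; move -2x_1 to the remainder.
  leading term x_2^3: no divisor's leading term divides it; move 1/5x_2^3 to the remainder.
  leading term x_2^2: no divisor's leading term divides it; move -7/10x_2^2 to the remainder.
  leading term x_2: no divisor's leading term divides it; move 13/10x_2 to the remainder.
  leading term 1: no divisor's leading term divides it; move 3/5 to the remainder.
  remainder -2x_1 + 1/5x_2^3 - 7/10x_2^2 + 13/10x_2 + 3/5 ≠ 0; add h_4 = -2x_1 + 1/5x_2^3 - 7/10x_2^2 + 13/10x_2 + 3/5 to the basis.

S(f_1,f_3): lcm = x_1x_2. S = -5/7x_1 - x_2^2 - 1/7x_2 + 5.
  leading term x_1: subtract (5/14)·h_4 from -5/7x_1 - x_2^2 - 1/7x_2 + 5 → -1/14x_2^3 - 3/4x_2^2 - 17/28x_2 + 67/14
  leading term x_2^3: no divisor's leading term divides it; move -1/14x_2^3 to the remainder.
  leading term x_2^2: no divisor's leading term divides it; move -3/4x_2^2 to the remainder.
  leading term x_2: no divisor's leading term divides it; move -17/28x_2 to the remainder.
  leading term 1: no divisor's leading term divides it; move 67/14 to the remainder.
  remainder -1/14x_2^3 - 3/4x_2^2 - 17/28x_2 + 67/14 ≠ 0; add h_5 = -1/14x_2^3 - 3/4x_2^2 - 17/28x_2 + 67/14 to the basis.

S(f_2,f_3): lcm = x_1^2x_2. S = -5/7x_1^2 - x_1x_2^2 - 31/70x_1x_2 + 7x_1 - 1/5x_2^3 + 7/10x_2^2 - 13/10x_2.
  leading term x_1^2: subtract (1/14)·f_2 from -5/7x_1^2 - x_1x_2^2 - 31/70x_1x_2 + 7x_1 - 1/5x_2^3 + 7/10x_2^2 - 13/10x_2 → -x_1x_2^2 - 31/70x_1x_2 + 95/14x_1 - 1/5x_2^3 + 39/70x_2^2 - 4/5x_2 - 13/14
  leading term x_1x_2^2: subtract (1/3x_2)·f_1 from -x_1x_2^2 - 31/70x_1x_2 + 95/14x_1 - 1/5x_2^3 + 39/70x_2^2 - 4/5x_2 - 13/14 → -31/70x_1x_2 + 95/14x_1 - 1/5x_2^3 + 39/70x_2^2 - 14/5x_2 - 13/14
  leading term x_1x_2: subtract (31/210)·f_1 from -31/70x_1x_2 + 95/14x_1 - 1/5x_2^3 + 39/70x_2^2 - 14/5x_2 - 13/14 → 95/14x_1 - 1/5x_2^3 + 39/70x_2^2 - 14/5x_2 - 127/70
  leading term x_1: subtract (-95/28)·h_4 from 95/14x_1 - 1/5x_2^3 + 39/70x_2^2 - 14/5x_2 - 127/70 → 67/140x_2^3 - 509/280x_2^2 + 451/280x_2 + 31/140
  leading term x_2^3: subtract (-67/10)·h_5 from 67/140x_2^3 - 509/280x_2^2 + 451/280x_2 + 31/140 → -479/70x_2^2 - 86/35x_2 + 226/7
  leading term x_2^2: no divisor's leading term divides it; move -479/70x_2^2 to the remainder.
  leading term x_2: no divisor's leading term divides it; move -86/35x_2 to the remainder.
  leading term 1: no divisor's leading term divides it; move 226/7 to the remainder.
  remainder -479/70x_2^2 - 86/35x_2 + 226/7 ≠ 0; add h_6 = -479/70x_2^2 - 86/35x_2 + 226/7 to the basis.

S(f_1,h_4): lcm = x_1x_2. S = 1/10x_2^4 - 7/20x_2^3 + 13/20x_2^2 + 3/10x_2 - 2.
  leading term x_2^4: subtract (-7/5x_2)·h_5 from 1/10x_2^4 - 7/20x_2^3 + 13/20x_2^2 + 3/10x_2 - 2 → -7/5x_2^3 - 1/5x_2^2 + 7x_2 - 2
  leading term x_2^3: subtract (98/5)·h_5 from -7/5x_2^3 - 1/5x_2^2 + 7x_2 - 2 → 29/2x_2^2 + 189/10x_2 - 479/5
  leading term x_2^2: subtract (-1015/479)·h_6 from 29/2x_2^2 + 189/10x_2 - 479/5 → 65591/4790x_2 - 65591/2395
  leading term x_2: no divisor's leading term divides it; move 65591/4790x_2 to the remainder.
  leading term 1: no divisor's leading term divides it; move -65591/2395 to the remainder.
  remainder 65591/4790x_2 - 65591/2395 ≠ 0; add h_7 = 65591/4790x_2 - 65591/2395 to the basis.

The other S-polynomials (S(f_2,h_4), S(f_3,h_4), S(f_1,h_5), S(f_2,h_5), S(f_3,h_5), S(h_4,h_5), S(f_1,h_6), S(f_2,h_6), S(f_3,h_6), S(h_4,h_6), S(h_5,h_6), S(f_1,h_7), S(f_2,h_7), S(f_3,h_7), S(h_4,h_7), S(h_5,h_7), S(h_6,h_7)) all reduce to 0 modulo the current basis, so we have a Gröbner basis.
Inter-reduce: drop elements whose leading term is divisible by another's, tail-reduce, and make monic.
Reduced Gröbner basis: {x_1 - 1, x_2 - 2}.

Elimination: the polynomial x_2 - 2 lies in the elimination ideal for x_2, so x_2 ∈ {2}. For each such x_2, the remaining basis elements (now univariate) give the rest of the solution.
  x_2 = 2: the earlier basis element becomes x_1 - 1 = 0, giving x_1 = 1 — point (1, 2).
A lex Gröbner basis triangularizes the system, enabling back-substitution.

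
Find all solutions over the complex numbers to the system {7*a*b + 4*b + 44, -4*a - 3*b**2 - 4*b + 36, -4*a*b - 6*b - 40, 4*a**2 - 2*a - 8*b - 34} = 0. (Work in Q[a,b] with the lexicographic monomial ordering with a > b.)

{(1, -4)}

Compute a lex Gröbner basis by Buchberger's algorithm.
f_1 = 7*a*b + 4*b + 44, LT = a*b.
f_2 = -4*a - 3*b**2 - 4*b + 36, LT = a.
f_3 = -4*a*b - 6*b - 40, LT = a*b.
f_4 = 4*a**2 - 2*a - 8*b - 34, LT = a**2.

S(f_1,f_2): lcm = a*b. S = -3/4*b**3 - b**2 + 67/7*b + 44/7.
  leading term b**3: no divisor's leading term divides it; move -3/4*b**3 to the remainder.
  leading term b**2: no divisor's leading term divides it; move -b**2 to the remainder.
  leading term b: no divisor's leading term divides it; move 67/7*b to the remainder.
  leading term 1: no divisor's leading term divides it; move 44/7 to the remainder.
  remainder -3/4*b**3 - b**2 + 67/7*b + 44/7 ≠ 0; add h_5 = -3/4*b**3 - b**2 + 67/7*b + 44/7 to the basis.

S(f_1,f_3): lcm = a*b. S = -13/14*b - 26/7.
  leading term b: no divisor's leading term divides it; move -13/14*b to the remainder.
  leading term 1: no divisor's leading term divides it; move -26/7 to the remainder.
  remainder -13/14*b - 26/7 ≠ 0; add h_6 = -13/14*b - 26/7 to the basis.

S(f_1,f_4): lcm = a**2*b. S = 15/14*a*b + 44/7*a + 2*b**2 + 17/2*b.
  leading term a*b: subtract (15/98)·f_1 from 15/14*a*b + 44/7*a + 2*b**2 + 17/2*b → 44/7*a + 2*b**2 + 773/98*b - 330/49
  leading term a: subtract (-11/7)·f_2 from 44/7*a + 2*b**2 + 773/98*b - 330/49 → -19/7*b**2 + 157/98*b + 2442/49
  leading term b**2: subtract (38/13*b)·h_6 from -19/7*b**2 + 157/98*b + 2442/49 → 1221/98*b + 2442/49
  leading term b: subtract (-1221/91)·h_6 from 1221/98*b + 2442/49 → 0
  remainder 0.

S(f_2,f_3): lcm = a*b. S = 3/4*b**3 + b**2 - 21/2*b - 10.
  leading term b**3: subtract (-1)·h_5 from 3/4*b**3 + b**2 - 21/2*b - 10 → -13/14*b - 26/7
  leading term b: subtract (1)·h_6 from -13/14*b - 26/7 → 0
  remainder 0.

S(f_2,f_4): lcm = a**2. S = 3/4*a*b**2 + a*b - 17/2*a + 2*b + 17/2.
  leading term a*b**2: subtract (3/28*b)·f_1 from 3/4*a*b**2 + a*b - 17/2*a + 2*b + 17/2 → a*b - 17/2*a - 3/7*b**2 - 19/7*b + 17/2
  leading term a*b: subtract (1/7)·f_1 from a*b - 17/2*a - 3/7*b**2 - 19/7*b + 17/2 → -17/2*a - 3/7*b**2 - 23/7*b + 31/14
  leading term a: subtract (17/8)·f_2 from -17/2*a - 3/7*b**2 - 23/7*b + 31/14 → 333/56*b**2 + 73/14*b - 520/7
  leading term b**2: subtract (-333/52*b)·h_6 from 333/56*b**2 + 73/14*b - 520/7 → -130/7*b - 520/7
  leading term b: subtract (20)·h_6 from -130/7*b - 520/7 → 0
  remainder 0.

S(f_3,f_4): lcm = a**2*b. S = 2*a*b + 10*a + 2*b**2 + 17/2*b.
  leading term a*b: subtract (2/7)·f_1 from 2*a*b + 10*a + 2*b**2 + 17/2*b → 10*a + 2*b**2 + 103/14*b - 88/7
  leading term a: subtract (-5/2)·f_2 from 10*a + 2*b**2 + 103/14*b - 88/7 → -11/2*b**2 - 37/14*b + 542/7
  leading term b**2: subtract (77/13*b)·h_6 from -11/2*b**2 - 37/14*b + 542/7 → 271/14*b + 542/7
  leading term b: subtract (-271/13)·h_6 from 271/14*b + 542/7 → 0
  remainder 0.

S(f_1,h_5): lcm = a*b**3. S = -4/3*a*b**2 + 268/21*a*b + 176/21*a + 4/7*b**3 + 44/7*b**2.
  leading term a*b**2: subtract (-4/21*b)·f_1 from -4/3*a*b**2 + 268/21*a*b + 176/21*a + 4/7*b**3 + 44/7*b**2 → 268/21*a*b + 176/21*a + 4/7*b**3 + 148/21*b**2 + 176/21*b
  leading term a*b: subtract (268/147)·f_1 from 268/21*a*b + 176/21*a + 4/7*b**3 + 148/21*b**2 + 176/21*b → 176/21*a + 4/7*b**3 + 148/21*b**2 + 160/147*b - 11792/147
  leading term a: subtract (-44/21)·f_2 from 176/21*a + 4/7*b**3 + 148/21*b**2 + 160/147*b - 11792/147 → 4/7*b**3 + 16/21*b**2 - 1072/147*b - 704/147
  leading term b**3: subtract (-16/21)·h_5 from 4/7*b**3 + 16/21*b**2 - 1072/147*b - 704/147 → 0
  remainder 0.

S(f_2,h_5): leading monomials are coprime, so the S-polynomial reduces to 0 (Buchberger's first criterion).
S(f_3,h_5): lcm = a*b**3. S = -4/3*a*b**2 + 268/21*a*b + 176/21*a + 3/2*b**3 + 10*b**2.
  leading term a*b**2: subtract (-4/21*b)·f_1 from -4/3*a*b**2 + 268/21*a*b + 176/21*a + 3/2*b**3 + 10*b**2 → 268/21*a*b + 176/21*a + 3/2*b**3 + 226/21*b**2 + 176/21*b
  leading term a*b: subtract (268/147)·f_1 from 268/21*a*b + 176/21*a + 3/2*b**3 + 226/21*b**2 + 176/21*b → 176/21*a + 3/2*b**3 + 226/21*b**2 + 160/147*b - 11792/147
  leading term a: subtract (-44/21)·f_2 from 176/21*a + 3/2*b**3 + 226/21*b**2 + 160/147*b - 11792/147 → 3/2*b**3 + 94/21*b**2 - 1072/147*b - 704/147
  leading term b**3: subtract (-2)·h_5 from 3/2*b**3 + 94/21*b**2 - 1072/147*b - 704/147 → 52/21*b**2 + 1742/147*b + 1144/147
  leading term b**2: subtract (-8/3*b)·h_6 from 52/21*b**2 + 1742/147*b + 1144/147 → 286/147*b + 1144/147
  leading term b: subtract (-44/21)·h_6 from 286/147*b + 1144/147 → 0
  remainder 0.

S(f_4,h_5): leading monomials are coprime, so the S-polynomial reduces to 0 (Buchberger's first criterion).
S(f_1,h_6): lcm = a*b. S = -4*a + 4/7*b + 44/7.
  leading term a: subtract (1)·f_2 from -4*a + 4/7*b + 44/7 → 3*b**2 + 32/7*b - 208/7
  leading term b**2: subtract (-42/13*b)·h_6 from 3*b**2 + 32/7*b - 208/7 → -52/7*b - 208/7
  leading term b: subtract (8)·h_6 from -52/7*b - 208/7 → 0
  remainder 0.

S(f_2,h_6): leading monomials are coprime, so the S-polynomial reduces to 0 (Buchberger's first criterion).
S(f_3,h_6): lcm = a*b. S = -4*a + 3/2*b + 10.
  leading term a: subtract (1)·f_2 from -4*a + 3/2*b + 10 → 3*b**2 + 11/2*b - 26
  leading term b**2: subtract (-42/13*b)·h_6 from 3*b**2 + 11/2*b - 26 → -13/2*b - 26
  leading term b: subtract (7)·h_6 from -13/2*b - 26 → 0
  remainder 0.

S(f_4,h_6): leading monomials are coprime, so the S-polynomial reduces to 0 (Buchberger's first criterion).
S(h_5,h_6): lcm = b**3. S = -8/3*b**2 - 268/21*b - 176/21.
  leading term b**2: subtract (112/39*b)·h_6 from -8/3*b**2 - 268/21*b - 176/21 → -44/21*b - 176/21
  leading term b: subtract (88/39)·h_6 from -44/21*b - 176/21 → 0
  remainder 0.

Every S-polynomial of the final basis reduces to 0, so we have a Gröbner basis.
Inter-reduce: drop elements whose leading term is divisible by another's, tail-reduce, and make monic.
Reduced Gröbner basis: {a - 1, b + 4}.

From the last basis element, b + 4 = 0, so b takes values in {-4}. Each choice, substituted upward through the basis, yields the corresponding point(s) of the solution set.
  b = -4: the earlier basis element becomes a - 1 = 0, giving a = 1 — point (1, -4).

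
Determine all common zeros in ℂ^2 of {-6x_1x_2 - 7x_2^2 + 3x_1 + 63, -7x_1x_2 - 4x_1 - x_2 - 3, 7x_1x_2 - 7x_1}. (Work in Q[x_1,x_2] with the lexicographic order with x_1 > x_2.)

{(0, -3)}

Compute a lex Gröbner basis by Buchberger's algorithm.
f_1 = -6x_1x_2 + 3x_1 - 7x_2^2 + 63, LT = x_1x_2.
f_2 = -7x_1x_2 - 4x_1 - x_2 - 3, LT = x_1x_2.
f_3 = 7x_1x_2 - 7x_1, LT = x_1x_2.

S(f_1,f_2): lcm = x_1x_2. S = -15/14x_1 + 7/6x_2^2 - 1/7x_2 - 153/14.
  leading term x_1: no divisor's leading term divides it; move -15/14x_1 to the remainder.
  leading term x_2^2: no divisor's leading term divides it; move 7/6x_2^2 to the remainder.
  leading term x_2: no divisor's leading term divides it; move -1/7x_2 to the remainder.
  leading term 1: no divisor's leading term divides it; move -153/14 to the remainder.
  remainder -15/14x_1 + 7/6x_2^2 - 1/7x_2 - 153/14 ≠ 0; add h_4 = -15/14x_1 + 7/6x_2^2 - 1/7x_2 - 153/14 to the basis.

S(f_1,f_3): lcm = x_1x_2. S = 1/2x_1 + 7/6x_2^2 - 21/2.
  leading term x_1: subtract (-7/15)·h_4 from 1/2x_1 + 7/6x_2^2 - 21/2 → 77/45x_2^2 - 1/15x_2 - 78/5
  leading term x_2^2: no divisor's leading term divides it; move 77/45x_2^2 to the remainder.
  leading term x_2: no divisor's leading term divides it; move -1/15x_2 to the remainder.
  leading term 1: no divisor's leading term divides it; move -78/5 to the remainder.
  remainder 77/45x_2^2 - 1/15x_2 - 78/5 ≠ 0; add h_5 = 77/45x_2^2 - 1/15x_2 - 78/5 to the basis.

S(f_1,h_4): lcm = x_1x_2. S = -1/2x_1 + 49/45x_2^3 + 31/30x_2^2 - 51/5x_2 - 21/2.
  leading term x_1: subtract (7/15)·h_4 from -1/2x_1 + 49/45x_2^3 + 31/30x_2^2 - 51/5x_2 - 21/2 → 49/45x_2^3 + 22/45x_2^2 - 152/15x_2 - 27/5
  leading term x_2^3: subtract (7/11x_2)·h_5 from 49/45x_2^3 + 22/45x_2^2 - 152/15x_2 - 27/5 → 263/495x_2^2 - 34/165x_2 - 27/5
  leading term x_2^2: subtract (263/847)·h_5 from 263/495x_2^2 - 34/165x_2 - 27/5 → -157/847x_2 - 471/847
  leading term x_2: no divisor's leading term divides it; move -157/847x_2 to the remainder.
  leading term 1: no divisor's leading term divides it; move -471/847 to the remainder.
  remainder -157/847x_2 - 471/847 ≠ 0; add h_6 = -157/847x_2 - 471/847 to the basis.

The other S-polynomials (S(f_2,f_3), S(f_2,h_4), S(f_3,h_4), S(f_1,h_5), S(f_2,h_5), S(f_3,h_5), S(h_4,h_5), S(f_1,h_6), S(f_2,h_6), S(f_3,h_6), S(h_4,h_6), S(h_5,h_6)) all reduce to 0 modulo the current basis, so we have a Gröbner basis.
Inter-reduce: drop elements whose leading term is divisible by another's, tail-reduce, and make monic.
Reduced Gröbner basis: {x_1, x_2 + 3}.

A lex Gröbner basis eliminates variables successively. Here x_2 + 3 depends only on x_2, with roots {-3}; lifting each root through the earlier basis elements recovers the full solutions.
  x_2 = -3: the earlier basis element becomes x_1 = 0, giving x_1 = 0 — point (0, -3).
Check: every point annihilates each of the original generators.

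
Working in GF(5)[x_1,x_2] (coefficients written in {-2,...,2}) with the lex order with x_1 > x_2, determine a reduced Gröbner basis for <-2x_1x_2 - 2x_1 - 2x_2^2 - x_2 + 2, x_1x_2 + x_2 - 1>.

G = {x_1 + x_2^2 + 2x_2, x_2^3 + 2x_2^2 - x_2 + 1}

f_1 = -2x_1x_2 - 2x_1 - 2x_2^2 - x_2 + 2, LT = x_1x_2.
f_2 = x_1x_2 + x_2 - 1, LT = x_1x_2.

S(f_1,f_2): lcm = x_1x_2. S = x_1 + x_2^2 + 2x_2.
  reduce S modulo (f_1, f_2):
  remainder x_1 + x_2^2 + 2x_2 ≠ 0; add g_3 = x_1 + x_2^2 + 2x_2 to the basis.

S(f_1,g_3): lcm = x_1x_2. S = x_1 - x_2^3 - x_2^2 - 2x_2 - 1.
  reduce S modulo (f_1, f_2, g_3):
  remainder -x_2^3 - 2x_2^2 + x_2 - 1 ≠ 0; add g_4 = -x_2^3 - 2x_2^2 + x_2 - 1 to the basis.

The other S-polynomials (S(f_2,g_3), S(f_1,g_4), S(f_2,g_4), S(g_3,g_4)) all reduce to 0 modulo the current basis, so we have a Gröbner basis.
Inter-reduce: drop elements whose leading term is divisible by another's, tail-reduce, and make monic.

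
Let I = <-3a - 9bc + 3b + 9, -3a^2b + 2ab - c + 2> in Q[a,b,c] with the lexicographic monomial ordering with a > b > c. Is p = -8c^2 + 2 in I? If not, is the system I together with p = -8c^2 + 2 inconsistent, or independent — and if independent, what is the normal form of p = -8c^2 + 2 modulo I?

First compute the reduced Gröbner basis of I by Buchberger's algorithm.
f_1 = -3a - 9bc + 3b + 9, LT = a.
f_2 = -3a^2b + 2ab - c + 2, LT = a^2b.

S(f_1,f_2): lcm = a^2b. S = 3ab^2c - ab^2 - 7/3ab - 1/3c + 2/3.
  leading term ab^2c: subtract (-b^2c)·f_1 from 3ab^2c - ab^2 - 7/3ab - 1/3c + 2/3 → -ab^2 - 7/3ab - 9b^3c^2 + 3b^3c + 9b^2c - 1/3c + 2/3
  leading term ab^2: subtract (1/3b^2)·f_1 from -ab^2 - 7/3ab - 9b^3c^2 + 3b^3c + 9b^2c - 1/3c + 2/3 → -7/3ab - 9b^3c^2 + 6b^3c - b^3 + 9b^2c - 3b^2 - 1/3c + 2/3
  leading term ab: subtract (7/9b)·f_1 from -7/3ab - 9b^3c^2 + 6b^3c - b^3 + 9b^2c - 3b^2 - 1/3c + 2/3 → -9b^3c^2 + 6b^3c - b^3 + 16b^2c - 16/3b^2 - 7b - 1/3c + 2/3
  leading term b^3c^2: no divisor's leading term divides it; move -9b^3c^2 to the remainder.
  leading term b^3c: no divisor's leading term divides it; move 6b^3c to the remainder.
  leading term b^3: no divisor's leading term divides it; move -b^3 to the remainder.
  leading term b^2c: no divisor's leading term divides it; move 16b^2c to the remainder.
  leading term b^2: no divisor's leading term divides it; move -16/3b^2 to the remainder.
  leading term b: no divisor's leading term divides it; move -7b to the remainder.
  leading term c: no divisor's leading term divides it; move -1/3c to the remainder.
  leading term 1: no divisor's leading term divides it; move 2/3 to the remainder.
  remainder -9b^3c^2 + 6b^3c - b^3 + 16b^2c - 16/3b^2 - 7b - 1/3c + 2/3 ≠ 0; add h_3 = -9b^3c^2 + 6b^3c - b^3 + 16b^2c - 16/3b^2 - 7b - 1/3c + 2/3 to the basis.

The other S-polynomials (S(f_1,h_3), S(f_2,h_3)) all reduce to 0 modulo the current basis, so we have a Gröbner basis.
Inter-reduce: drop elements whose leading term is divisible by another's, tail-reduce, and make monic.
Reduced Gröbner basis: {a + 3bc - b - 3, b^3c^2 - 2/3b^3c + 1/9b^3 - 16/9b^2c + 16/27b^2 + 7/9b + 1/27c - 2/27}.
Label its elements g_1 = a + 3bc - b - 3, g_2 = b^3c^2 - 2/3b^3c + 1/9b^3 - 16/9b^2c + 16/27b^2 + 7/9b + 1/27c - 2/27.

Reduce p = -8c^2 + 2 modulo G:
  leading term c^2: no divisor's leading term divides it; move -8c^2 to the remainder.
  leading term 1: no divisor's leading term divides it; move 2 to the remainder.
  normal form = -8c^2 + 2.
The normal form is nonzero, so p ∉ I. Since p minus its normal form lies in I, I + (p) = I + (r) where r = -8c^2 + 2; decide whether this ideal is the whole ring.
Run Buchberger on G together with r (pairs among the g_i already reduce to 0 since G is a Gröbner basis):
g_1 = a + 3bc - b - 3, LT = a.
g_2 = b^3c^2 - 2/3b^3c + 1/9b^3 - 16/9b^2c + 16/27b^2 + 7/9b + 1/27c - 2/27, LT = b^3c^2.
r = -8c^2 + 2, LT = c^2.

S(g_2,r): lcm = b^3c^2. S = -2/3b^3c + 13/36b^3 - 16/9b^2c + 16/27b^2 + 7/9b + 1/27c - 2/27.
  leading term b^3c: no divisor's leading term divides it; move -2/3b^3c to the remainder.
  leading term b^3: no divisor's leading term divides it; move 13/36b^3 to the remainder.
  leading term b^2c: no divisor's leading term divides it; move -16/9b^2c to the remainder.
  leading term b^2: no divisor's leading term divides it; move 16/27b^2 to the remainder.
  leading term b: no divisor's leading term divides it; move 7/9b to the remainder.
  leading term c: no divisor's leading term divides it; move 1/27c to the remainder.
  leading term 1: no divisor's leading term divides it; move -2/27 to the remainder.
  remainder -2/3b^3c + 13/36b^3 - 16/9b^2c + 16/27b^2 + 7/9b + 1/27c - 2/27 ≠ 0; add m_4 = -2/3b^3c + 13/36b^3 - 16/9b^2c + 16/27b^2 + 7/9b + 1/27c - 2/27 to the basis.

S(g_2,m_4): lcm = b^3c^2. S = -1/8b^3c + 1/9b^3 - 8/3b^2c^2 - 8/9b^2c + 16/27b^2 + 7/6bc + 7/9b + 1/18c^2 - 2/27c - 2/27.
  leading term b^3c: subtract (3/16)·m_4 from -1/8b^3c + 1/9b^3 - 8/3b^2c^2 - 8/9b^2c + 16/27b^2 + 7/6bc + 7/9b + 1/18c^2 - 2/27c - 2/27 → 25/576b^3 - 8/3b^2c^2 - 5/9b^2c + 13/27b^2 + 7/6bc + 91/144b + 1/18c^2 - 35/432c - 13/216
  leading term b^3: no divisor's leading term divides it; move 25/576b^3 to the remainder.
  leading term b^2c^2: subtract (1/3b^2)·r from -8/3b^2c^2 - 5/9b^2c + 13/27b^2 + 7/6bc + 91/144b + 1/18c^2 - 35/432c - 13/216 → -5/9b^2c - 5/27b^2 + 7/6bc + 91/144b + 1/18c^2 - 35/432c - 13/216
  leading term b^2c: no divisor's leading term divides it; move -5/9b^2c to the remainder.
  leading term b^2: no divisor's leading term divides it; move -5/27b^2 to the remainder.
  leading term bc: no divisor's leading term divides it; move 7/6bc to the remainder.
  leading term b: no divisor's leading term divides it; move 91/144b to the remainder.
  leading term c^2: subtract (-1/144)·r from 1/18c^2 - 35/432c - 13/216 → -35/432c - 5/108
  leading term c: no divisor's leading term divides it; move -35/432c to the remainder.
  leading term 1: no divisor's leading term divides it; move -5/108 to the remainder.
  remainder 25/576b^3 - 5/9b^2c - 5/27b^2 + 7/6bc + 91/144b - 35/432c - 5/108 ≠ 0; add m_5 = 25/576b^3 - 5/9b^2c - 5/27b^2 + 7/6bc + 91/144b - 35/432c - 5/108 to the basis.

The other S-polynomials (S(g_1,g_2), S(g_1,r), S(g_1,m_4), S(r,m_4), S(g_1,m_5), S(g_2,m_5), S(r,m_5), S(m_4,m_5)) all reduce to 0 modulo the current basis, so we have a Gröbner basis.
Inter-reduce: drop elements whose leading term is divisible by another's, tail-reduce, and make monic.
Reduced Gröbner basis: {a + 3bc - b - 3, b^3 - 64/5b^2c - 64/15b^2 + 672/25bc + 364/25b - 28/15c - 16/15, c^2 - 1/4}.
The reduced Gröbner basis of I + (p) is {a + 3bc - b - 3, b^3 - 64/5b^2c - 64/15b^2 + 672/25bc + 364/25b - 28/15c - 16/15, c^2 - 1/4} ≠ {1}, a proper ideal, so the enlarged system stays consistent: p is independent of I, with normal form -8c^2 + 2.

The remainder on division by a Gröbner basis is unique — it is the normal form.

-8c^2 + 2 is independent of I; its normal form modulo I is -8c^2 + 2.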